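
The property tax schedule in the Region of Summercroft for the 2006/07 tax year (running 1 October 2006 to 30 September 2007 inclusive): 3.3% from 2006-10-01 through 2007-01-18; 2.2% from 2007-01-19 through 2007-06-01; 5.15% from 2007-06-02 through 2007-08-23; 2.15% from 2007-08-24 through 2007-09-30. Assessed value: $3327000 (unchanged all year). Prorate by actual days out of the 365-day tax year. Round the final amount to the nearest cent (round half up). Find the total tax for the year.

2006-10-01 to 2007-01-18: 110 days at 3.3% → $3327000 × 3.3% × 110/365 = $33087.6986
2007-01-19 to 2007-06-01: 134 days at 2.2% → $3327000 × 2.2% × 134/365 = $26871.2219
2007-06-02 to 2007-08-23: 83 days at 5.15% → $3327000 × 5.15% × 83/365 = $38962.3603
2007-08-24 to 2007-09-30: 38 days at 2.15% → $3327000 × 2.15% × 38/365 = $7447.0110
Total = $106368.2918

$106368.29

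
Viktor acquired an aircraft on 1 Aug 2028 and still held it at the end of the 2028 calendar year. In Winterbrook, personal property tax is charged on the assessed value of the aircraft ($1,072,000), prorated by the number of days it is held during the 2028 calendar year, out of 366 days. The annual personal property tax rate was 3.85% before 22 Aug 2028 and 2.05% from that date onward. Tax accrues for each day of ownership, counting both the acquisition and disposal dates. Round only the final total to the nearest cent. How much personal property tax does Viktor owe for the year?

1 Aug – 21 Aug 2028: 21 days at 3.85% → $1,072,000 × 3.85% × 21/366 = $2,368.0656
22 Aug – 31 Dec 2028: 132 days at 2.05% → $1,072,000 × 2.05% × 132/366 = $7,925.7705
Total = $10,293.8361

$10,293.84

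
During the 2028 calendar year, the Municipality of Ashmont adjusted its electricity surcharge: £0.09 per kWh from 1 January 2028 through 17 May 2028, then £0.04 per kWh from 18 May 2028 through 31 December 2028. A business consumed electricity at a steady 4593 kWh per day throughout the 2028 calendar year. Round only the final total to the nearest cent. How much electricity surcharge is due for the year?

1 January – 17 May 2028: 138 days × 4593 kWh/day = 633,834 kWh at £0.09/kWh → £57045.06
18 May – 31 December 2028: 228 days × 4593 kWh/day = 1,047,204 kWh at £0.04/kWh → £41888.16

£98933.22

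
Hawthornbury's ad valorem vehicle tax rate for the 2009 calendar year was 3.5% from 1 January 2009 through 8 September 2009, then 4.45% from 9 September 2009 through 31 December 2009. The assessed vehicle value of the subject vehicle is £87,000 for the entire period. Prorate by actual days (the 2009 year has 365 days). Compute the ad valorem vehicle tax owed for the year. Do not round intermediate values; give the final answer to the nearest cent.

£3,303.14

1 January – 8 September 2009: 251 days at 3.5% → £87,000 × 3.5% × 251/365 = £2,093.9589
9 September – 31 December 2009: 114 days at 4.45% → £87,000 × 4.45% × 114/365 = £1,209.1808
Total = £3,303.1397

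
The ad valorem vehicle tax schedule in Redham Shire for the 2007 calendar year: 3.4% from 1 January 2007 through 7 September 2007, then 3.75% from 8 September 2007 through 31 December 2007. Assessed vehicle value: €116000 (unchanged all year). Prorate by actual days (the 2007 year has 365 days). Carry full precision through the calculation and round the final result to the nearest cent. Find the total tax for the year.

1 January – 7 September 2007: 250 days at 3.4% → €116000 × 3.4% × 250/365 = €2701.3699
8 September – 31 December 2007: 115 days at 3.75% → €116000 × 3.75% × 115/365 = €1370.5479
Total = €4071.9178

€4071.92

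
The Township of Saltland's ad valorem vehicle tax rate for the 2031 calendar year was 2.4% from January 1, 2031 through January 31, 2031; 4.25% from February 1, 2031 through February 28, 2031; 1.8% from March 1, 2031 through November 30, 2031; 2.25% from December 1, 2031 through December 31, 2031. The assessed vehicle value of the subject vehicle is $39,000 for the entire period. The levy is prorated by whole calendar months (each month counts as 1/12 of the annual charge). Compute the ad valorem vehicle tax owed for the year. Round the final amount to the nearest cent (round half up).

January 1 – January 31, 2031: 1 month at 2.4% → $39,000 × 2.4% × 1/12 = $78.0000
February 1 – February 28, 2031: 1 month at 4.25% → $39,000 × 4.25% × 1/12 = $138.1250
March 1 – November 30, 2031: 9 months at 1.8% → $39,000 × 1.8% × 9/12 = $526.5000
December 1 – December 31, 2031: 1 month at 2.25% → $39,000 × 2.25% × 1/12 = $73.1250
Total = $815.7500

$815.75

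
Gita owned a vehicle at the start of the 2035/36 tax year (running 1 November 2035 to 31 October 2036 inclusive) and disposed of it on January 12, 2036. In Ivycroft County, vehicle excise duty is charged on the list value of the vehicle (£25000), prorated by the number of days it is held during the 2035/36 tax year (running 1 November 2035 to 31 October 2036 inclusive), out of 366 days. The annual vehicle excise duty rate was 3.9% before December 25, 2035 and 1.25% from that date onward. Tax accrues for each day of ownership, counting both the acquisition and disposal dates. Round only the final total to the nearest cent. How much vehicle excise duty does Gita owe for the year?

£160.08

November 1 – December 24, 2035: 54 days at 3.9% → £25000 × 3.9% × 54/366 = £143.8525
December 25, 2035 – January 12, 2036: 19 days at 1.25% → £25000 × 1.25% × 19/366 = £16.2227
Total = £160.0751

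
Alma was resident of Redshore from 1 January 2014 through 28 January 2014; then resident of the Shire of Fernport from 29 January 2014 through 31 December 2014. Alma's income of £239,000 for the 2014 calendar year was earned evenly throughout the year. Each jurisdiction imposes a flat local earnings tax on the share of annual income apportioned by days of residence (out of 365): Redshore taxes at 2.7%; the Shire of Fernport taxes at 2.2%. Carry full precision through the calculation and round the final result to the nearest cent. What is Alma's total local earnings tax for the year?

Redshore, 1 January – 28 January 2014: 28 days → £239,000 × 2.7% × 28/365 = £495.0247
The Shire of Fernport, 29 January – 31 December 2014: 337 days → £239,000 × 2.2% × 337/365 = £4,854.6466
Total = £5,349.6712

£5,349.67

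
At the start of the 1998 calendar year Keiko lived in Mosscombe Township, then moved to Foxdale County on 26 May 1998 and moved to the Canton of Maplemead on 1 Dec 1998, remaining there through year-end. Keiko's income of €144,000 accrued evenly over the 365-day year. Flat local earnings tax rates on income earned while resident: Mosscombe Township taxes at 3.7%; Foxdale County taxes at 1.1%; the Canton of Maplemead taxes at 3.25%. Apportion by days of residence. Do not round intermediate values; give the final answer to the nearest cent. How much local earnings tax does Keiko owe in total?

€3,334.29

Mosscombe Township, 1 Jan – 25 May 1998: 145 days → €144,000 × 3.7% × 145/365 = €2,116.6027
Foxdale County, 26 May – 30 Nov 1998: 189 days → €144,000 × 1.1% × 189/365 = €820.2082
The Canton of Maplemead, 1 Dec – 31 Dec 1998: 31 days → €144,000 × 3.25% × 31/365 = €397.4795
Total = €3,334.2904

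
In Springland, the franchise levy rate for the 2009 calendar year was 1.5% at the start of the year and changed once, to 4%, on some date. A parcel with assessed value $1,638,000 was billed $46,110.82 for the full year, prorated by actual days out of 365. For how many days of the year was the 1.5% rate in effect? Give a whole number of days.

Let d = days at the first rate; then 365 − d days at the second rate.
$1,638,000 × [1.5%·d + 4%·(365−d)] / 365 = $46,110.82
Solving gives d = 173, so the new rate took effect on June 23, 2009.

173 days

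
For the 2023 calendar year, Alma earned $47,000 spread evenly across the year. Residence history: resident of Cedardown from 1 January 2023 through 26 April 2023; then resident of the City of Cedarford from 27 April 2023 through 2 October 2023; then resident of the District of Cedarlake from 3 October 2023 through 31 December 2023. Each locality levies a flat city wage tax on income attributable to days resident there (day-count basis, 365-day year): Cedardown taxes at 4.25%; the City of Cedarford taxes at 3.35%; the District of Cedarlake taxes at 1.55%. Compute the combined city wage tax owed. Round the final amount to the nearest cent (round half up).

Cedardown, 1 January – 26 April 2023: 116 days → $47,000 × 4.25% × 116/365 = $634.8219
The City of Cedarford, 27 April – 2 October 2023: 159 days → $47,000 × 3.35% × 159/365 = $685.8781
The District of Cedarlake, 3 October – 31 December 2023: 90 days → $47,000 × 1.55% × 90/365 = $179.6301
Total = $1,500.3301

$1,500.33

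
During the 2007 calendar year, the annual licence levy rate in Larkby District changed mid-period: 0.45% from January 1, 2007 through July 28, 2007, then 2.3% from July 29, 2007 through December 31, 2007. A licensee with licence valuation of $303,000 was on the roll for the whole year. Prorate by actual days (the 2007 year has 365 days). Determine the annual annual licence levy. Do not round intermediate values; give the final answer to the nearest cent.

$3,759.28

January 1 – July 28, 2007: 209 days at 0.45% → $303,000 × 0.45% × 209/365 = $780.7438
July 29 – December 31, 2007: 156 days at 2.3% → $303,000 × 2.3% × 156/365 = $2,978.5315
Total = $3,759.2753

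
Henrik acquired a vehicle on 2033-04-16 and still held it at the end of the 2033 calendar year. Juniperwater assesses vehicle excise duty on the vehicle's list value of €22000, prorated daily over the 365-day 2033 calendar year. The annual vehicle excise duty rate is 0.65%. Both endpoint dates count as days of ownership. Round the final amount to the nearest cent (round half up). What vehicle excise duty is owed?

€101.86

Days held (2033-04-16 to 2033-12-31): 260 out of 365
Tax = €22000 × 0.65% × 260/365 = €101.8630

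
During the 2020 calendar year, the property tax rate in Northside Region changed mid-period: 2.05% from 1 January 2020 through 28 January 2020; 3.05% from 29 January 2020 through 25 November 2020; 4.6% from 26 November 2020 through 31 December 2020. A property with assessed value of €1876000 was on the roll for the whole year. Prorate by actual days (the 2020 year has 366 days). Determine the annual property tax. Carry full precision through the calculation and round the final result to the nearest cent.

€58642.94

1 January – 28 January 2020: 28 days at 2.05% → €1876000 × 2.05% × 28/366 = €2942.1421
29 January – 25 November 2020: 302 days at 3.05% → €1876000 × 3.05% × 302/366 = €47212.6667
26 November – 31 December 2020: 36 days at 4.6% → €1876000 × 4.6% × 36/366 = €8488.1311
Total = €58642.9399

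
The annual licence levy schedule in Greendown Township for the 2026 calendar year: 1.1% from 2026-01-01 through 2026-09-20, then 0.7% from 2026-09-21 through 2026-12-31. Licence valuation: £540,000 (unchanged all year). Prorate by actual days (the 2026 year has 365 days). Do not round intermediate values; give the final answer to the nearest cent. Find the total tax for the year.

£5,336.38

2026-01-01 to 2026-09-20: 263 days at 1.1% → £540,000 × 1.1% × 263/365 = £4,280.0548
2026-09-21 to 2026-12-31: 102 days at 0.7% → £540,000 × 0.7% × 102/365 = £1,056.3288
Total = £5,336.3836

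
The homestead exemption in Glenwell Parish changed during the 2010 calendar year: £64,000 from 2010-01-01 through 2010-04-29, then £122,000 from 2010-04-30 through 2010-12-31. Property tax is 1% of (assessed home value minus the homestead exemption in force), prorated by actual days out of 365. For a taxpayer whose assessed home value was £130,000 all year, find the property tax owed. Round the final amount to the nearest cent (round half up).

£269.10

2010-01-01 to 2010-04-29: 119 days, exemption £64,000 → (£130,000 − £64,000) × 1% × 119/365 = £215.1781
2010-04-30 to 2010-12-31: 246 days, exemption £122,000 → (£130,000 − £122,000) × 1% × 246/365 = £53.9178
Total = £269.0959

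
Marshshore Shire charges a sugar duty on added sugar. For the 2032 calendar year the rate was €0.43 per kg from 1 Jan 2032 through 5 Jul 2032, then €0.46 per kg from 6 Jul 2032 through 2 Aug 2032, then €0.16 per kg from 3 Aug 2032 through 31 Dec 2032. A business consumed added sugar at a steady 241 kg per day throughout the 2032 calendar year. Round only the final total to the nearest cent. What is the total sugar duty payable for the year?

1 Jan – 5 Jul 2032: 187 days × 241 kg/day = 45,067 kg at €0.43/kg → €19,378.81
6 Jul – 2 Aug 2032: 28 days × 241 kg/day = 6,748 kg at €0.46/kg → €3,104.08
3 Aug – 31 Dec 2032: 151 days × 241 kg/day = 36,391 kg at €0.16/kg → €5,822.56

€28,305.45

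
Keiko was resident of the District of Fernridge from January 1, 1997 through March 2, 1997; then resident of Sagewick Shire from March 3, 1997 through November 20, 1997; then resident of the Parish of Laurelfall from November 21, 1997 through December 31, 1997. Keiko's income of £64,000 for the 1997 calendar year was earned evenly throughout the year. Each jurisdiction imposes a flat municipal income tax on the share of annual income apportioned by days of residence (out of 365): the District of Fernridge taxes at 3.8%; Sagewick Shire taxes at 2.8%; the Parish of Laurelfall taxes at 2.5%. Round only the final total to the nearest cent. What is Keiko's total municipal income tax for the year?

The District of Fernridge, January 1 – March 2, 1997: 61 days → £64,000 × 3.8% × 61/365 = £406.4438
Sagewick Shire, March 3 – November 20, 1997: 263 days → £64,000 × 2.8% × 263/365 = £1,291.2219
The Parish of Laurelfall, November 21 – December 31, 1997: 41 days → £64,000 × 2.5% × 41/365 = £179.7260
Total = £1,877.3918

£1,877.39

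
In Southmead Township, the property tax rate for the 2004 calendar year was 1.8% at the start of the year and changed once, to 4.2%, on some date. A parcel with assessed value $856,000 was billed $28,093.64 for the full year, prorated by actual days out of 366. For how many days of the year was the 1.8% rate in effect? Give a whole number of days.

Let d = days at the first rate; then 366 − d days at the second rate.
$856,000 × [1.8%·d + 4.2%·(366−d)] / 366 = $28,093.64
Solving gives d = 140, so the new rate took effect on 20 May 2004.

140 days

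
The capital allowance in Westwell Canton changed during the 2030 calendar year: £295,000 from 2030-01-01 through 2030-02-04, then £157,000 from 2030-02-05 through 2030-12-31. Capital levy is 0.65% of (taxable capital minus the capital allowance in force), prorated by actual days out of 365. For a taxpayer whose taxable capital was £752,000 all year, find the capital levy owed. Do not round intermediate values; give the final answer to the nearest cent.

2030-01-01 to 2030-02-04: 35 days, exemption £295,000 → (£752,000 − £295,000) × 0.65% × 35/365 = £284.8425
2030-02-05 to 2030-12-31: 330 days, exemption £157,000 → (£752,000 − £157,000) × 0.65% × 330/365 = £3,496.6438
Total = £3,781.4863

£3,781.49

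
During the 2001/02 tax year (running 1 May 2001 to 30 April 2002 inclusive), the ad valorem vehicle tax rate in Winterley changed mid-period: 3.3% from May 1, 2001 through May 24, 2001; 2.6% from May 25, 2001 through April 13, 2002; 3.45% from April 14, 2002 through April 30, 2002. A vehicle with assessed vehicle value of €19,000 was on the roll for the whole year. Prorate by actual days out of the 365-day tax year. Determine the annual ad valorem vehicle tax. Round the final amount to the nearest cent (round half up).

€510.27

May 1 – May 24, 2001: 24 days at 3.3% → €19,000 × 3.3% × 24/365 = €41.2274
May 25, 2001 – April 13, 2002: 324 days at 2.6% → €19,000 × 2.6% × 324/365 = €438.5096
April 14 – April 30, 2002: 17 days at 3.45% → €19,000 × 3.45% × 17/365 = €30.5301
Total = €510.2671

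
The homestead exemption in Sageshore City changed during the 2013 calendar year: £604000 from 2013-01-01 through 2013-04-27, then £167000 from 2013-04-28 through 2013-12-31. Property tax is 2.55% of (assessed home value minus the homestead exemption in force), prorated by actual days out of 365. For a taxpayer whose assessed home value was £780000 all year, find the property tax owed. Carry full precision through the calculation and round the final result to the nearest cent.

£12059.47

2013-01-01 to 2013-04-27: 117 days, exemption £604000 → (£780000 − £604000) × 2.55% × 117/365 = £1438.6192
2013-04-28 to 2013-12-31: 248 days, exemption £167000 → (£780000 − £167000) × 2.55% × 248/365 = £10620.8548
Total = £12059.4740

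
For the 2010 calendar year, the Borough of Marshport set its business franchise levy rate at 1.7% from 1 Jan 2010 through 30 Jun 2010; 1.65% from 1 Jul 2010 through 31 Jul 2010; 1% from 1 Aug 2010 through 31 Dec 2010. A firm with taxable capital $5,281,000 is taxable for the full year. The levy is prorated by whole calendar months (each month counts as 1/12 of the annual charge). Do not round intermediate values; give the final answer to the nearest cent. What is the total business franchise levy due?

$74,154.04

1 Jan – 30 Jun 2010: 6 months at 1.7% → $5,281,000 × 1.7% × 6/12 = $44,888.5000
1 Jul – 31 Jul 2010: 1 month at 1.65% → $5,281,000 × 1.65% × 1/12 = $7,261.3750
1 Aug – 31 Dec 2010: 5 months at 1% → $5,281,000 × 1% × 5/12 = $22,004.1667
Total = $74,154.0417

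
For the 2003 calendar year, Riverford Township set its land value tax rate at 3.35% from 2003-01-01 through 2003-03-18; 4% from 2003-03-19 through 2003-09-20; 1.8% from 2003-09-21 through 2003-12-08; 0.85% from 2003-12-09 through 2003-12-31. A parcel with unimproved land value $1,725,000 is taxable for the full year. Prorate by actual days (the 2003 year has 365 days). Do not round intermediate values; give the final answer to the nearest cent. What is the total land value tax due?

2003-01-01 to 2003-03-18: 77 days at 3.35% → $1,725,000 × 3.35% × 77/365 = $12,190.7877
2003-03-19 to 2003-09-20: 186 days at 4% → $1,725,000 × 4% × 186/365 = $35,161.6438
2003-09-21 to 2003-12-08: 79 days at 1.8% → $1,725,000 × 1.8% × 79/365 = $6,720.4110
2003-12-09 to 2003-12-31: 23 days at 0.85% → $1,725,000 × 0.85% × 23/365 = $923.9384
Total = $54,996.7808

$54,996.78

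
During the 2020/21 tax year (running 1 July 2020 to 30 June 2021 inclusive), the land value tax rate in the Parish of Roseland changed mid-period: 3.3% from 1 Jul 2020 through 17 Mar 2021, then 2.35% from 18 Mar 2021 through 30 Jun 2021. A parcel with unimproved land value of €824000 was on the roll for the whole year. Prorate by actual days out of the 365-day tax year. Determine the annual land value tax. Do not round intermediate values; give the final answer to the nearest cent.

€24940.11

1 Jul 2020 – 17 Mar 2021: 260 days at 3.3% → €824000 × 3.3% × 260/365 = €19369.6438
18 Mar – 30 Jun 2021: 105 days at 2.35% → €824000 × 2.35% × 105/365 = €5570.4658
Total = €24940.1096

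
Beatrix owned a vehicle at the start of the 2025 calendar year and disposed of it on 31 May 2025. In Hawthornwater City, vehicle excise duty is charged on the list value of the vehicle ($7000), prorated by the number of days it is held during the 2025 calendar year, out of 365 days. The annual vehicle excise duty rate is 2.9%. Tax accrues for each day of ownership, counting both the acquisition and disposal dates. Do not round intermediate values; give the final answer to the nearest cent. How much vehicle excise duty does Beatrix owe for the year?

Days held (1 Jan – 31 May 2025): 151 out of 365
Tax = $7000 × 2.9% × 151/365 = $83.9808

$83.98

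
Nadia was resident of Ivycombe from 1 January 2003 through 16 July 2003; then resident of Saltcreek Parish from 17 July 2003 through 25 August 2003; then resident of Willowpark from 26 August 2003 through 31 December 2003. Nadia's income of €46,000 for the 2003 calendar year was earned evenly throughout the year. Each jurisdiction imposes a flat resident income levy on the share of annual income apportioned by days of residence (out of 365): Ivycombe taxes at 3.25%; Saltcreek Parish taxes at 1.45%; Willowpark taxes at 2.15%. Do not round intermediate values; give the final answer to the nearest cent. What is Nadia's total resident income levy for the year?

Ivycombe, 1 January – 16 July 2003: 197 days → €46,000 × 3.25% × 197/365 = €806.8904
Saltcreek Parish, 17 July – 25 August 2003: 40 days → €46,000 × 1.45% × 40/365 = €73.0959
Willowpark, 26 August – 31 December 2003: 128 days → €46,000 × 2.15% × 128/365 = €346.8274
Total = €1,226.8137

€1,226.81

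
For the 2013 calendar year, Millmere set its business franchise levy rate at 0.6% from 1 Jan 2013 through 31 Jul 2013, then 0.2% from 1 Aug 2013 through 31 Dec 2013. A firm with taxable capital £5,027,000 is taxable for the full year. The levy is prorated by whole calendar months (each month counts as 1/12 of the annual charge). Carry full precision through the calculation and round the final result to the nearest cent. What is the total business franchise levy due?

£21,783.67

1 Jan – 31 Jul 2013: 7 months at 0.6% → £5,027,000 × 0.6% × 7/12 = £17,594.5000
1 Aug – 31 Dec 2013: 5 months at 0.2% → £5,027,000 × 0.2% × 5/12 = £4,189.1667
Total = £21,783.6667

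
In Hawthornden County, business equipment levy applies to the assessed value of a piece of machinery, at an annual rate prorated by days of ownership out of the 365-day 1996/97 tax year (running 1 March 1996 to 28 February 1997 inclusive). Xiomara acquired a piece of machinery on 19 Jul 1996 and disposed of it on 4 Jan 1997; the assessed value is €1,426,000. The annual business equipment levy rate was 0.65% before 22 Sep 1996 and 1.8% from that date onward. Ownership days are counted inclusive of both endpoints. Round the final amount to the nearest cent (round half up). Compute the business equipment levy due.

19 Jul – 21 Sep 1996: 65 days at 0.65% → €1,426,000 × 0.65% × 65/365 = €1,650.6438
22 Sep 1996 – 4 Jan 1997: 105 days at 1.8% → €1,426,000 × 1.8% × 105/365 = €7,383.9452
Total = €9,034.5890

€9,034.59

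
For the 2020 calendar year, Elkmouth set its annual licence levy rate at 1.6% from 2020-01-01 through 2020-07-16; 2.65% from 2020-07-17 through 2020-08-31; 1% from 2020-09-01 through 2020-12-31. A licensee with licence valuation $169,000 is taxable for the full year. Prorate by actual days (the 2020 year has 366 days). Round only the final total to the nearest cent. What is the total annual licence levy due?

$2,589.02

2020-01-01 to 2020-07-16: 198 days at 1.6% → $169,000 × 1.6% × 198/366 = $1,462.8197
2020-07-17 to 2020-08-31: 46 days at 2.65% → $169,000 × 2.65% × 46/366 = $562.8716
2020-09-01 to 2020-12-31: 122 days at 1% → $169,000 × 1% × 122/366 = $563.3333
Total = $2,589.0246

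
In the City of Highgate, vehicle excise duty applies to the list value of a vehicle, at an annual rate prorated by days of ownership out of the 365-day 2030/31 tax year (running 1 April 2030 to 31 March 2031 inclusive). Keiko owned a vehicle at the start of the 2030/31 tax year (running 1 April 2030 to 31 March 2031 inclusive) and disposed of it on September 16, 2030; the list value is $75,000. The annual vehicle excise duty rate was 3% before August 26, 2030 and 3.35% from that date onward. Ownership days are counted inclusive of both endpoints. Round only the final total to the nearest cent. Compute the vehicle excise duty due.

$1,057.60

April 1 – August 25, 2030: 147 days at 3% → $75,000 × 3% × 147/365 = $906.1644
August 26 – September 16, 2030: 22 days at 3.35% → $75,000 × 3.35% × 22/365 = $151.4384
Total = $1,057.6027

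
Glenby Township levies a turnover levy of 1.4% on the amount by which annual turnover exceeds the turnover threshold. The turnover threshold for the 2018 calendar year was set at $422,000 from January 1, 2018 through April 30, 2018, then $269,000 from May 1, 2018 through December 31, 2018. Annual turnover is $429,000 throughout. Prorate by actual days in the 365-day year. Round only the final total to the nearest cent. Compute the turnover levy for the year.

January 1 – April 30, 2018: 120 days, exemption $422,000 → ($429,000 − $422,000) × 1.4% × 120/365 = $32.2192
May 1 – December 31, 2018: 245 days, exemption $269,000 → ($429,000 − $269,000) × 1.4% × 245/365 = $1,503.5616
Total = $1,535.7808

$1,535.78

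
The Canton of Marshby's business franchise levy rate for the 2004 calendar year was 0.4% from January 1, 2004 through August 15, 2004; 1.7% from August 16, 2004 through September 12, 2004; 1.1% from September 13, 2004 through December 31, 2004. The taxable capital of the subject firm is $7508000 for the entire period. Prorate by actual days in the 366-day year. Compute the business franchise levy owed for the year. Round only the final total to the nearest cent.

$53294.49

January 1 – August 15, 2004: 228 days at 0.4% → $7508000 × 0.4% × 228/366 = $18708.4590
August 16 – September 12, 2004: 28 days at 1.7% → $7508000 × 1.7% × 28/366 = $9764.5027
September 13 – December 31, 2004: 110 days at 1.1% → $7508000 × 1.1% × 110/366 = $24821.5301
Total = $53294.4918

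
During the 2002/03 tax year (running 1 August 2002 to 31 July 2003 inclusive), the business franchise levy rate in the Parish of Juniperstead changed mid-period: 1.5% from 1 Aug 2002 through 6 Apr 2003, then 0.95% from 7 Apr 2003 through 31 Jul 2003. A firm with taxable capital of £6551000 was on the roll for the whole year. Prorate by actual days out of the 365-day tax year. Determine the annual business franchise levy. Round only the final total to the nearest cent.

1 Aug 2002 – 6 Apr 2003: 249 days at 1.5% → £6551000 × 1.5% × 249/365 = £67035.5753
7 Apr – 31 Jul 2003: 116 days at 0.95% → £6551000 × 0.95% × 116/365 = £19778.6356
Total = £86814.2110

£86814.21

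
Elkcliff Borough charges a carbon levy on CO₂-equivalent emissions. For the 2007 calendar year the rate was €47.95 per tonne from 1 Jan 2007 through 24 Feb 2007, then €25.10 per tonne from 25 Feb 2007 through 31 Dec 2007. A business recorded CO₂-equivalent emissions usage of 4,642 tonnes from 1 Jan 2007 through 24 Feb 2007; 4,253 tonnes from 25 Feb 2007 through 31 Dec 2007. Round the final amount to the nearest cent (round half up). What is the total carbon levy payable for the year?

€329,334.20

1 Jan – 24 Feb 2007: 4,642 tonnes at €47.95/tonne → €222,583.90
25 Feb – 31 Dec 2007: 4,253 tonnes at €25.10/tonne → €106,750.30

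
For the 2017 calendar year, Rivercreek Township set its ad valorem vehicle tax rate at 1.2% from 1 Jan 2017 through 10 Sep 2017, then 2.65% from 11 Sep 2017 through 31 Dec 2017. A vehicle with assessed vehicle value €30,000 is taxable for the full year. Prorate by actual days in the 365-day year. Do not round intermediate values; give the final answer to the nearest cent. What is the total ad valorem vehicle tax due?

1 Jan – 10 Sep 2017: 253 days at 1.2% → €30,000 × 1.2% × 253/365 = €249.5342
11 Sep – 31 Dec 2017: 112 days at 2.65% → €30,000 × 2.65% × 112/365 = €243.9452
Total = €493.4795

€493.48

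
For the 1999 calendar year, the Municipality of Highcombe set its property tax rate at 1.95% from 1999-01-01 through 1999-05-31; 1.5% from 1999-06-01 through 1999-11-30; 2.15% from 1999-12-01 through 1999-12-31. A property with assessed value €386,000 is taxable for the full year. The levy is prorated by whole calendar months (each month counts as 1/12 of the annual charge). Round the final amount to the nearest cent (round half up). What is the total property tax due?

1999-01-01 to 1999-05-31: 5 months at 1.95% → €386,000 × 1.95% × 5/12 = €3,136.2500
1999-06-01 to 1999-11-30: 6 months at 1.5% → €386,000 × 1.5% × 6/12 = €2,895.0000
1999-12-01 to 1999-12-31: 1 month at 2.15% → €386,000 × 2.15% × 1/12 = €691.5833
Total = €6,722.8333

€6,722.83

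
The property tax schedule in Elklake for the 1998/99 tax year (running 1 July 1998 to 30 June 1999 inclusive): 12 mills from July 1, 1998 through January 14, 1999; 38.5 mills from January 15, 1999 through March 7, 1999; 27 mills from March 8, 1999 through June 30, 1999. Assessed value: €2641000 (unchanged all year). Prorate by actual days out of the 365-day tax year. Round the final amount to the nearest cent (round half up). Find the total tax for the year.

€54144.12

July 1, 1998 – January 14, 1999: 198 days at 12 mills → €2641000 × 1.2% × 198/365 = €17191.8247
January 15 – March 7, 1999: 52 days at 38.5 mills → €2641000 × 3.85% × 52/365 = €14485.7041
March 8 – June 30, 1999: 115 days at 27 mills → €2641000 × 2.7% × 115/365 = €22466.5890
Total = €54144.1178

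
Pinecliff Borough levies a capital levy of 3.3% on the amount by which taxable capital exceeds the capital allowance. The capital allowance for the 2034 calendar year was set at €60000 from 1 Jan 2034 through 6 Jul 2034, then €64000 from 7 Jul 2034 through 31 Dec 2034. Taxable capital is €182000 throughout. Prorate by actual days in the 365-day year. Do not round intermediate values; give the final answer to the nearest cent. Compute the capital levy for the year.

1 Jan – 6 Jul 2034: 187 days, exemption €60000 → (€182000 − €60000) × 3.3% × 187/365 = €2062.6356
7 Jul – 31 Dec 2034: 178 days, exemption €64000 → (€182000 − €64000) × 3.3% × 178/365 = €1898.9918
Total = €3961.6274

€3961.63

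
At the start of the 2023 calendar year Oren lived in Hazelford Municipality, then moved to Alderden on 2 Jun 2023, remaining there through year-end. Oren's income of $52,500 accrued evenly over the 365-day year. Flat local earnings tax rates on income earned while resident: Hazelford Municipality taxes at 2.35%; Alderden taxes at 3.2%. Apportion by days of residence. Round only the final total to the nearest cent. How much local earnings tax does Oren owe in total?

Hazelford Municipality, 1 Jan – 1 Jun 2023: 152 days → $52,500 × 2.35% × 152/365 = $513.7808
Alderden, 2 Jun – 31 Dec 2023: 213 days → $52,500 × 3.2% × 213/365 = $980.3836
Total = $1,494.1644

$1,494.16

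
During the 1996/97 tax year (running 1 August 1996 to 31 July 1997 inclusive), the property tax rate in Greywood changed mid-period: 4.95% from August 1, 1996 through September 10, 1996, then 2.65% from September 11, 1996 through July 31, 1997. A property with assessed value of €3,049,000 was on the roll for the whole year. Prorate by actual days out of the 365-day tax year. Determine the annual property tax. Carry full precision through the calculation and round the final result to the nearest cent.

August 1 – September 10, 1996: 41 days at 4.95% → €3,049,000 × 4.95% × 41/365 = €16,953.2753
September 11, 1996 – July 31, 1997: 324 days at 2.65% → €3,049,000 × 2.65% × 324/365 = €71,722.5041
Total = €88,675.7795

€88,675.78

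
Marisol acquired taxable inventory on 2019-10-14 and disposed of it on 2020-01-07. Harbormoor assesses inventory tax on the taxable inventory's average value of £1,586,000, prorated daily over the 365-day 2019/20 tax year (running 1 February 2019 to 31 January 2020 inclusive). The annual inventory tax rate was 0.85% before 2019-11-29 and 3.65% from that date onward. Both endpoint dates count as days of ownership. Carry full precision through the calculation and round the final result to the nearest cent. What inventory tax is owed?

£8,042.98

2019-10-14 to 2019-11-28: 46 days at 0.85% → £1,586,000 × 0.85% × 46/365 = £1,698.9753
2019-11-29 to 2020-01-07: 40 days at 3.65% → £1,586,000 × 3.65% × 40/365 = £6,344.0000
Total = £8,042.9753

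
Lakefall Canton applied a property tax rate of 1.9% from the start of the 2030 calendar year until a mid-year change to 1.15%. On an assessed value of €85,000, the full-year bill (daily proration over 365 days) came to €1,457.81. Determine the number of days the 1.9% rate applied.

275 days

Let d = days at the first rate; then 365 − d days at the second rate.
€85,000 × [1.9%·d + 1.15%·(365−d)] / 365 = €1,457.81
Solving gives d = 275, so the new rate took effect on 3 Oct 2030.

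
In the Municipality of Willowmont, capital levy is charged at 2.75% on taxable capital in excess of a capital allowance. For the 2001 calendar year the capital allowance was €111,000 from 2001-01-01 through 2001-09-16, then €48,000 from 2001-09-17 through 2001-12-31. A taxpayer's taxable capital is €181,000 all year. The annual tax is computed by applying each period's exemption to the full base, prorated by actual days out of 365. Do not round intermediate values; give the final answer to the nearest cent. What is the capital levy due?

2001-01-01 to 2001-09-16: 259 days, exemption €111,000 → (€181,000 − €111,000) × 2.75% × 259/365 = €1,365.9589
2001-09-17 to 2001-12-31: 106 days, exemption €48,000 → (€181,000 − €48,000) × 2.75% × 106/365 = €1,062.1781
Total = €2,428.1370

€2,428.14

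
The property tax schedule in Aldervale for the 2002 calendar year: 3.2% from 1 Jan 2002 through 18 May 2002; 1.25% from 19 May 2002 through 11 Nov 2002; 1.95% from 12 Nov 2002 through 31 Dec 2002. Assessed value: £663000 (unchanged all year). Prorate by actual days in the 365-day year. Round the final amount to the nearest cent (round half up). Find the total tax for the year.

1 Jan – 18 May 2002: 138 days at 3.2% → £663000 × 3.2% × 138/365 = £8021.3918
19 May – 11 Nov 2002: 177 days at 1.25% → £663000 × 1.25% × 177/365 = £4018.8699
12 Nov – 31 Dec 2002: 50 days at 1.95% → £663000 × 1.95% × 50/365 = £1771.0274
Total = £13811.2890

£13811.29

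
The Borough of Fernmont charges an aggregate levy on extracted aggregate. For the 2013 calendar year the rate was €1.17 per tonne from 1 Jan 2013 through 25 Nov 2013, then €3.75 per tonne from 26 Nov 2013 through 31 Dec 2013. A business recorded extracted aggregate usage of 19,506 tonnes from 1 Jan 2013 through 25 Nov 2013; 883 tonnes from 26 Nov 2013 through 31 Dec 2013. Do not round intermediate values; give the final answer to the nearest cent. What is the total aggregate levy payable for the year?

€26,133.27

1 Jan – 25 Nov 2013: 19,506 tonnes at €1.17/tonne → €22,822.02
26 Nov – 31 Dec 2013: 883 tonnes at €3.75/tonne → €3,311.25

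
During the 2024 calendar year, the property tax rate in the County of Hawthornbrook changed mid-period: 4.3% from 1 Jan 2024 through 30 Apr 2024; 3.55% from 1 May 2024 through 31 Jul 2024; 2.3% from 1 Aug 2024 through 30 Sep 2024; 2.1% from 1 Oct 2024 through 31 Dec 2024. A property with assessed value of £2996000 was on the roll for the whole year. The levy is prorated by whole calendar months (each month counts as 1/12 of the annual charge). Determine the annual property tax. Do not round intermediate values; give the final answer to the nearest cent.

£96745.83

1 Jan – 30 Apr 2024: 4 months at 4.3% → £2996000 × 4.3% × 4/12 = £42942.6667
1 May – 31 Jul 2024: 3 months at 3.55% → £2996000 × 3.55% × 3/12 = £26589.5000
1 Aug – 30 Sep 2024: 2 months at 2.3% → £2996000 × 2.3% × 2/12 = £11484.6667
1 Oct – 31 Dec 2024: 3 months at 2.1% → £2996000 × 2.1% × 3/12 = £15729.0000
Total = £96745.8333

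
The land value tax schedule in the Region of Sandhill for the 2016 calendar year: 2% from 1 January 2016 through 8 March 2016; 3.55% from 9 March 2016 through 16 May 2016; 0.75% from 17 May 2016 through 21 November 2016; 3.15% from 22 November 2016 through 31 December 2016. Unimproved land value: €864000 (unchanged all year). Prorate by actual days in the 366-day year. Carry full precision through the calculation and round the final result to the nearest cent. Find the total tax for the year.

1 January – 8 March 2016: 68 days at 2% → €864000 × 2% × 68/366 = €3210.4918
9 March – 16 May 2016: 69 days at 3.55% → €864000 × 3.55% × 69/366 = €5782.4262
17 May – 21 November 2016: 189 days at 0.75% → €864000 × 0.75% × 189/366 = €3346.2295
22 November – 31 December 2016: 40 days at 3.15% → €864000 × 3.15% × 40/366 = €2974.4262
Total = €15313.5738

€15313.57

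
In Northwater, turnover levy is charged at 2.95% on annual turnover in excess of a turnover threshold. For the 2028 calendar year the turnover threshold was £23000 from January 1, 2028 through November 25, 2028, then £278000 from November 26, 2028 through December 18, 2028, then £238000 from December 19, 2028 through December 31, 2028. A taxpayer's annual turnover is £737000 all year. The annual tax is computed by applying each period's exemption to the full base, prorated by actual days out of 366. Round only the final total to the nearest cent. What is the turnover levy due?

£20364.99

January 1 – November 25, 2028: 330 days, exemption £23000 → (£737000 − £23000) × 2.95% × 330/366 = £18991.2295
November 26 – December 18, 2028: 23 days, exemption £278000 → (£737000 − £278000) × 2.95% × 23/366 = £850.9057
December 19 – December 31, 2028: 13 days, exemption £238000 → (£737000 − £238000) × 2.95% × 13/366 = £522.8593
Total = £20364.9945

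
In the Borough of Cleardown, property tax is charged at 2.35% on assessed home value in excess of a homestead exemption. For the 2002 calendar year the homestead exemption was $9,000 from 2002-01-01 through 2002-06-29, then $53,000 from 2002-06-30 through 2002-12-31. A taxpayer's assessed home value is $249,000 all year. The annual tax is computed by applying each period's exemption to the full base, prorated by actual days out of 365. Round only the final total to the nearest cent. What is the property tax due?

2002-01-01 to 2002-06-29: 180 days, exemption $9,000 → ($249,000 − $9,000) × 2.35% × 180/365 = $2,781.3699
2002-06-30 to 2002-12-31: 185 days, exemption $53,000 → ($249,000 − $53,000) × 2.35% × 185/365 = $2,334.5479
Total = $5,115.9178

$5,115.92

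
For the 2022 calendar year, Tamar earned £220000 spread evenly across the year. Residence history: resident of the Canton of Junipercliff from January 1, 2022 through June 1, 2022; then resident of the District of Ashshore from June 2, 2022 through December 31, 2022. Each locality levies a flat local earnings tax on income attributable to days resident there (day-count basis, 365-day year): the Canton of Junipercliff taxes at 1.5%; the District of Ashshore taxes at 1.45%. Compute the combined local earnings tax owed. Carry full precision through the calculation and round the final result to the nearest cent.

£3235.81

The Canton of Junipercliff, January 1 – June 1, 2022: 152 days → £220000 × 1.5% × 152/365 = £1374.2466
The District of Ashshore, June 2 – December 31, 2022: 213 days → £220000 × 1.45% × 213/365 = £1861.5616
Total = £3235.8082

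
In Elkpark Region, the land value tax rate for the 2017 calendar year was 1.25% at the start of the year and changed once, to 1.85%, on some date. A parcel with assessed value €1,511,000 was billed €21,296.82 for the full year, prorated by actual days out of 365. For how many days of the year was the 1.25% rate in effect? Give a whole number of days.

268 days

Let d = days at the first rate; then 365 − d days at the second rate.
€1,511,000 × [1.25%·d + 1.85%·(365−d)] / 365 = €21,296.82
Solving gives d = 268, so the new rate took effect on September 26, 2017.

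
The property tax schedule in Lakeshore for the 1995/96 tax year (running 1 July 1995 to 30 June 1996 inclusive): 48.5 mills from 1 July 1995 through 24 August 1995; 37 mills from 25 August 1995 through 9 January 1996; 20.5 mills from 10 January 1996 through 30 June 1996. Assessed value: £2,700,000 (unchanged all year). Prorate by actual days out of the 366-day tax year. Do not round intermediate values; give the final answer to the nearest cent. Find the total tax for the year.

£83,508.20

1 July – 24 August 1995: 55 days at 48.5 mills → £2,700,000 × 4.85% × 55/366 = £19,678.2787
25 August 1995 – 9 January 1996: 138 days at 37 mills → £2,700,000 × 3.7% × 138/366 = £37,667.2131
10 January – 30 June 1996: 173 days at 20.5 mills → £2,700,000 × 2.05% × 173/366 = £26,162.7049
Total = £83,508.1967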